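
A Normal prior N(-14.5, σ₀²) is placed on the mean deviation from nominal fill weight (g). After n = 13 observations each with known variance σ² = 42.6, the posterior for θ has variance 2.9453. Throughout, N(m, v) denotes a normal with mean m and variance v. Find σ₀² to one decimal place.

σ₀² = 29.1

Posterior precision equals prior precision plus data precision: 1/σ_n² = 1/σ₀² + n/σ².
So 1/σ₀² = 1/2.9453 − 13/42.6 = 0.339524 − 0.305164 = 0.034360.
Hence σ₀² = 1/0.034360 ≈ 29.1.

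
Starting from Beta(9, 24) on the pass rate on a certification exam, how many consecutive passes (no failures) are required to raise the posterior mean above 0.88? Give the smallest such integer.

After k passes and 0 failures the posterior is Beta(9+k, 24), with mean (9+k)/(9+24+k).
Set (9+k)/(33+k) > 0.88 and solve: k > (0.88·33 − 9)/(1 − 0.88) = 167.000.
The smallest integer exceeding 167.000 is 168.

k = 168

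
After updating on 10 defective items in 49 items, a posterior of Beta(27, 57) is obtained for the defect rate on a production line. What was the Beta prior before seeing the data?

Beta(17, 18)

Under Beta–binomial conjugacy the posterior parameters are (α+s, β+f).
So α = 27 − 10 = 17 and β = 57 − 39 = 18.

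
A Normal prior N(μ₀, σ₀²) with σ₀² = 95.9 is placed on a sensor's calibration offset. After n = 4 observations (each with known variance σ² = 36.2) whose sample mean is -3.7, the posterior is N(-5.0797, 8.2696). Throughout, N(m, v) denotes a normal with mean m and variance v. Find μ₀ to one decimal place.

The posterior mean is a precision-weighted average: μ_n = (τ₀μ₀ + τ_data·x̄)/(τ₀+τ_data), with τ₀=1/σ₀² and τ_data=n/σ².
Here τ₀ = 1/95.9 = 0.010428 and τ_data = 4/36.2 = 0.110497, so τ_n = 0.120925.
Rearranging for μ₀: μ₀ = (μ_n·τ_n − τ_data·x̄)/τ₀ = (-5.0797·0.120925 − 0.110497·-3.7) / 0.010428 = -0.205424/0.010428 ≈ -19.7.

μ₀ = -19.7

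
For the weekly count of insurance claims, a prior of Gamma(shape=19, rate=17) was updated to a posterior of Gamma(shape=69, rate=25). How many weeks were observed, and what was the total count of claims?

n = 8 weeks with total 50 claims

Gamma–Poisson conjugacy: posterior shape = α + Σxᵢ, posterior rate = β + n.
Matching: Σxᵢ = 69 − 19 = 50 and n = 25 − 17 = 8.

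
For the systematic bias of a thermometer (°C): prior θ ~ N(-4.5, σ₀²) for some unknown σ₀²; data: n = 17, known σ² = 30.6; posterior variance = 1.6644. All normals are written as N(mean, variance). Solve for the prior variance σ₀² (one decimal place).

For the Normal–Normal model with known σ², precisions add: τ_n = τ₀ + n/σ².
So 1/σ₀² = 1/1.6644 − 17/30.6 = 0.600817 − 0.555556 = 0.045261.
Hence σ₀² = 1/0.045261 ≈ 22.1.

σ₀² = 22.1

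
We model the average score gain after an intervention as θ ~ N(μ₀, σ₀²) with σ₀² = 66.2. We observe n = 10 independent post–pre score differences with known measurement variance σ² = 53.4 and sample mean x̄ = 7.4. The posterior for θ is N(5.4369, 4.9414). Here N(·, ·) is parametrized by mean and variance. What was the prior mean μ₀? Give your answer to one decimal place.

μ₀ = -18.9

With known observation variance, the Normal–Normal posterior has precision τ_n = τ₀ + n/σ² and mean μ_n = (τ₀μ₀ + (n/σ²)x̄)/τ_n.
Here τ₀ = 1/66.2 = 0.015106 and τ_data = 10/53.4 = 0.187266, so τ_n = 0.202372.
Rearranging for μ₀: μ₀ = (μ_n·τ_n − τ_data·x̄)/τ₀ = (5.4369·0.202372 − 0.187266·7.4) / 0.015106 = -0.285492/0.015106 ≈ -18.9.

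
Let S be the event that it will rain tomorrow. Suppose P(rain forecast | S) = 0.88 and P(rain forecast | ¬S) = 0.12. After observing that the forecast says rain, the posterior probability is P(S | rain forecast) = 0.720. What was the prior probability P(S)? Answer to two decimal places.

In odds form, posterior odds = prior odds × likelihood ratio, so prior odds = posterior odds ÷ LR.
Posterior odds = 0.720/(1−0.720) = 2.5714. LR = 0.88/0.12 = 7.3333.
Prior odds = 2.5714/7.3333 = 0.3506, so P(S) = 0.3506/(1+0.3506) ≈ 0.26.

P(S) = 0.26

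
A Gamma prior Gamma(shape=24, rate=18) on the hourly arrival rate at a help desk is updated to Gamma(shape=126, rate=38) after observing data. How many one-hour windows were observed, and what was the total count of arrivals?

A Gamma(α, β) prior (rate parametrization) on a Poisson rate with n observations summing to S gives posterior Gamma(α+S, β+n).
Matching: Σxᵢ = 126 − 24 = 102 and n = 38 − 18 = 20.

n = 20 one-hour windows with total 102 arrivals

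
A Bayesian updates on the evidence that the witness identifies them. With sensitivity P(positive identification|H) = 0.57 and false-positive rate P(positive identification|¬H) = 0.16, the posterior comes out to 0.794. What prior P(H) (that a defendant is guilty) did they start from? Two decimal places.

P(H) = 0.52

In odds form, posterior odds = prior odds × likelihood ratio, so prior odds = posterior odds ÷ LR.
Posterior odds = 0.794/(1−0.794) = 3.8544. LR = 0.57/0.16 = 3.5625.
Prior odds = 3.8544/3.5625 = 1.0819, so P(H) = 1.0819/(1+1.0819) ≈ 0.52.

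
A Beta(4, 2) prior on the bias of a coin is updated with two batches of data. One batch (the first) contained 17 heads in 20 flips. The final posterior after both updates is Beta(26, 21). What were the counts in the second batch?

Sequential conjugate updates are equivalent to a single update on the pooled data, so total successes = posterior α − prior α and total failures = posterior β − prior β.
Total across both batches: 26−4=22 heads, 21−2=19 tails.
Subtract the first batch: 22−17=5 heads and 19−3=16 tails.

5 heads and 16 tails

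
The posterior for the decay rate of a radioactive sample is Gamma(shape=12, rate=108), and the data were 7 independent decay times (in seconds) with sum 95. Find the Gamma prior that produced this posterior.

Gamma–exponential conjugacy: posterior shape = α + n, posterior rate = β + Σtᵢ.
So α = 12 − 7 = 5 and β = 108 − 95 = 13.

Gamma(shape=5, rate=13)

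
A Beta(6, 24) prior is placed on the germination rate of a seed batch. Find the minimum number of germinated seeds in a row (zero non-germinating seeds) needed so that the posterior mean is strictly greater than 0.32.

After k germinated seeds and 0 non-germinating seeds the posterior is Beta(6+k, 24), with mean (6+k)/(6+24+k).
Set (6+k)/(30+k) > 0.32 and solve: k > (0.32·30 − 6)/(1 − 0.32) = 5.294.
The smallest integer exceeding 5.294 is 6.

k = 6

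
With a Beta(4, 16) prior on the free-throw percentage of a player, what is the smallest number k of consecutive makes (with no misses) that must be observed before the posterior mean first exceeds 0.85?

k = 87

After k makes and 0 misses the posterior is Beta(4+k, 16), with mean (4+k)/(4+16+k).
Set (4+k)/(20+k) > 0.85 and solve: k > (0.85·20 − 4)/(1 − 0.85) = 86.667.
The smallest integer exceeding 86.667 is 87, and checking k=87: (91)/(107) = 0.8505 > 0.85.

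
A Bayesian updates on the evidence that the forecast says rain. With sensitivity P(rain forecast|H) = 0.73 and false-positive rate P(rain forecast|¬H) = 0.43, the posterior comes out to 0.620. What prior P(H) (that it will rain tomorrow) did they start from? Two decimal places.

P(H) = 0.49

Bayes' rule in odds form gives O(H|E) = O(H)·[P(E|H)/P(E|¬H)], hence O(H) = O(H|E)/LR.
Posterior odds = 0.620/(1−0.620) = 1.6316. LR = 0.73/0.43 = 1.6977.
Prior odds = 1.6316/1.6977 = 0.9611, so P(H) = 0.9611/(1+0.9611) ≈ 0.49.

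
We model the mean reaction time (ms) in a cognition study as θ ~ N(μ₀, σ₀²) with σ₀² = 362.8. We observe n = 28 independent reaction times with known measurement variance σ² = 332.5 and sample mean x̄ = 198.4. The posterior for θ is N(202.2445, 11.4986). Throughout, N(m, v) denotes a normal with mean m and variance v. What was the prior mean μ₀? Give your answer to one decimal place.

With known observation variance, the Normal–Normal posterior has precision τ_n = τ₀ + n/σ² and mean μ_n = (τ₀μ₀ + (n/σ²)x̄)/τ_n.
Here τ₀ = 1/362.8 = 0.002756 and τ_data = 28/332.5 = 0.084211, so τ_n = 0.086967.
Rearranging for μ₀: μ₀ = (μ_n·τ_n − τ_data·x̄)/τ₀ = (202.2445·0.086967 − 0.084211·198.4) / 0.002756 = 0.881135/0.002756 ≈ 319.7.

μ₀ = 319.7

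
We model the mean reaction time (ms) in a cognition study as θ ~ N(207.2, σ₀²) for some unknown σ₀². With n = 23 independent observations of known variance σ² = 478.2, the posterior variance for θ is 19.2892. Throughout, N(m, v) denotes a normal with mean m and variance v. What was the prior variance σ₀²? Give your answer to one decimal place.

Posterior precision equals prior precision plus data precision: 1/σ_n² = 1/σ₀² + n/σ².
So 1/σ₀² = 1/19.2892 − 23/478.2 = 0.051842 − 0.048097 = 0.003745.
Hence σ₀² = 1/0.003745 ≈ 267.0.

σ₀² = 267.0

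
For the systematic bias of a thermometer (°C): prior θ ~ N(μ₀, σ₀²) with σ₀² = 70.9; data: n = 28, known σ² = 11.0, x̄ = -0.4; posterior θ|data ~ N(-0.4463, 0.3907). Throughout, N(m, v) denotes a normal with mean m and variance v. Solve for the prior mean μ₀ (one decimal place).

μ₀ = -8.8

The posterior mean is a precision-weighted average: μ_n = (τ₀μ₀ + τ_data·x̄)/(τ₀+τ_data), with τ₀=1/σ₀² and τ_data=n/σ².
Here τ₀ = 1/70.9 = 0.014104 and τ_data = 28/11.0 = 2.545455, so τ_n = 2.559559.
Rearranging for μ₀: μ₀ = (μ_n·τ_n − τ_data·x̄)/τ₀ = (-0.4463·2.559559 − 2.545455·-0.4) / 0.014104 = -0.124149/0.014104 ≈ -8.8.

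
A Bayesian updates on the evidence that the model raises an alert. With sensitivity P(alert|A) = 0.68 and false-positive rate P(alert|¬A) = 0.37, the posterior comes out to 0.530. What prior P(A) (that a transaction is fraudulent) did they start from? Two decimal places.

P(A) = 0.38

In odds form, posterior odds = prior odds × likelihood ratio, so prior odds = posterior odds ÷ LR.
Posterior odds = 0.530/(1−0.530) = 1.1277. LR = 0.68/0.37 = 1.8378.
Prior odds = 1.1277/1.8378 = 0.6136, so P(A) = 0.6136/(1+0.6136) ≈ 0.38.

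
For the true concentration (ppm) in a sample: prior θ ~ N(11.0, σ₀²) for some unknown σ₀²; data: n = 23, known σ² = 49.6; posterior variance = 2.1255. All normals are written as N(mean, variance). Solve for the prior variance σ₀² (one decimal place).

σ₀² = 147.8

Posterior precision equals prior precision plus data precision: 1/σ_n² = 1/σ₀² + n/σ².
So 1/σ₀² = 1/2.1255 − 23/49.6 = 0.470478 − 0.463710 = 0.006768.
Hence σ₀² = 1/0.006768 ≈ 147.8.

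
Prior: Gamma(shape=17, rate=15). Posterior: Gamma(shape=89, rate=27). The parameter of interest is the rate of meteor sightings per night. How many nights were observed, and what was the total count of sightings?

n = 12 nights with total 72 sightings

Gamma–Poisson conjugacy: posterior shape = α + Σxᵢ, posterior rate = β + n.
Matching: Σxᵢ = 89 − 17 = 72 and n = 27 − 15 = 12.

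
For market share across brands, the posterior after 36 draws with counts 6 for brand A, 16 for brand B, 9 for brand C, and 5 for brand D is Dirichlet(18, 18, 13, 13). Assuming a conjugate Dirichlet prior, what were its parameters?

For a Dirichlet(α) prior with multinomial counts c, the posterior is Dirichlet(α + c) componentwise.
Subtract each count from the matching posterior parameter: 18−6=12, 18−16=2, 13−9=4, 13−5=8.

Dirichlet(12, 2, 4, 8)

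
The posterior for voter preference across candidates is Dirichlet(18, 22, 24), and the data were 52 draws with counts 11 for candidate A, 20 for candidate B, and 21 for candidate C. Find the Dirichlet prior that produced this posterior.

For a Dirichlet(α) prior with multinomial counts c, the posterior is Dirichlet(α + c) componentwise.
Subtract each count from the matching posterior parameter: 18−11=7, 22−20=2, 24−21=3.

Dirichlet(7, 2, 3)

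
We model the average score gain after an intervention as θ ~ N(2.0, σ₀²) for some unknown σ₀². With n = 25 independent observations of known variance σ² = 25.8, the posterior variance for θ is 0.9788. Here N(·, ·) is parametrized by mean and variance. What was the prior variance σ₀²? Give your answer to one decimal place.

Posterior precision equals prior precision plus data precision: 1/σ_n² = 1/σ₀² + n/σ².
So 1/σ₀² = 1/0.9788 − 25/25.8 = 1.021659 − 0.968992 = 0.052667.
Hence σ₀² = 1/0.052667 ≈ 19.0.

σ₀² = 19.0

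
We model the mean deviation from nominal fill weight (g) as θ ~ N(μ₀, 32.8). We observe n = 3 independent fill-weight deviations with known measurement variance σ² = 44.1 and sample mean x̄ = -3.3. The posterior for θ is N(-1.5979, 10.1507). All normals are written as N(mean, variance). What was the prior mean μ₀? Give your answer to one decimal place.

With known observation variance, the Normal–Normal posterior has precision τ_n = τ₀ + n/σ² and mean μ_n = (τ₀μ₀ + (n/σ²)x̄)/τ_n.
Here τ₀ = 1/32.8 = 0.030488 and τ_data = 3/44.1 = 0.068027, so τ_n = 0.098515.
Rearranging for μ₀: μ₀ = (μ_n·τ_n − τ_data·x̄)/τ₀ = (-1.5979·0.098515 − 0.068027·-3.3) / 0.030488 = 0.067072/0.030488 ≈ 2.2.

μ₀ = 2.2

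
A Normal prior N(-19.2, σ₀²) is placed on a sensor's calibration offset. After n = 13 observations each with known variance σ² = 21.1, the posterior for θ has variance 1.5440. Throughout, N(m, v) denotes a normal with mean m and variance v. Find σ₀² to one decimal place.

Posterior precision equals prior precision plus data precision: 1/σ_n² = 1/σ₀² + n/σ².
So 1/σ₀² = 1/1.5440 − 13/21.1 = 0.647668 − 0.616114 = 0.031554.
Hence σ₀² = 1/0.031554 ≈ 31.7.

σ₀² = 31.7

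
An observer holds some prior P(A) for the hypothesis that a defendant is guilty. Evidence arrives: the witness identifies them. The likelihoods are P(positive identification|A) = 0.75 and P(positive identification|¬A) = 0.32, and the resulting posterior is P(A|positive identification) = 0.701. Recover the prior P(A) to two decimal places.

P(A) = 0.50

In odds form, posterior odds = prior odds × likelihood ratio, so prior odds = posterior odds ÷ LR.
Posterior odds = 0.701/(1−0.701) = 2.3445. LR = 0.75/0.32 = 2.3438.
Prior odds = 2.3445/2.3438 = 1.0003, so P(A) = 1.0003/(1+1.0003) ≈ 0.50.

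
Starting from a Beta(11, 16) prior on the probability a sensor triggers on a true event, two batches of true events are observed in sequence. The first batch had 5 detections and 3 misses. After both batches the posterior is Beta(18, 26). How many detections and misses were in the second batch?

Because Beta–binomial updating is additive in the counts, the combined data contributed (α_post−α_prior, β_post−β_prior) successes and failures.
Total across both batches: 18−11=7 detections, 26−16=10 misses.
Subtract the first batch: 7−5=2 detections and 10−3=7 misses.

2 detections and 7 misses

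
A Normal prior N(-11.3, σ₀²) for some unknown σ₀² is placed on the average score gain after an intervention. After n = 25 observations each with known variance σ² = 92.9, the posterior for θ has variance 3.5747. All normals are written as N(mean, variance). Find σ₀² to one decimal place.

σ₀² = 94.0

Posterior precision equals prior precision plus data precision: 1/σ_n² = 1/σ₀² + n/σ².
So 1/σ₀² = 1/3.5747 − 25/92.9 = 0.279744 − 0.269107 = 0.010637.
Hence σ₀² = 1/0.010637 ≈ 94.0.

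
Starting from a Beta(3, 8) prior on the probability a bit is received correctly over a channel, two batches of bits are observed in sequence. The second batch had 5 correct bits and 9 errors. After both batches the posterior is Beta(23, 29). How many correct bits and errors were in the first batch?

15 correct bits and 12 errors

Sequential conjugate updates are equivalent to a single update on the pooled data, so total successes = posterior α − prior α and total failures = posterior β − prior β.
Total across both batches: 23−3=20 correct bits, 29−8=21 errors.
Subtract the second batch: 20−5=15 correct bits and 21−9=12 errors.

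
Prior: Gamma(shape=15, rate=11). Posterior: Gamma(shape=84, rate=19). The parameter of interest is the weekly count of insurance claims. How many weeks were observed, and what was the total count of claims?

n = 8 weeks with total 69 claims

Gamma–Poisson conjugacy: posterior shape = α + Σxᵢ, posterior rate = β + n.
Matching: Σxᵢ = 84 − 15 = 69 and n = 19 − 11 = 8.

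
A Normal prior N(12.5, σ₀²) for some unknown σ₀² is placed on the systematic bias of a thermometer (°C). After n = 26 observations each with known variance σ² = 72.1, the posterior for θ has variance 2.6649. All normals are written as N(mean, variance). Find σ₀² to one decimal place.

Posterior precision equals prior precision plus data precision: 1/σ_n² = 1/σ₀² + n/σ².
So 1/σ₀² = 1/2.6649 − 26/72.1 = 0.375249 − 0.360610 = 0.014639.
Hence σ₀² = 1/0.014639 ≈ 68.3.

σ₀² = 68.3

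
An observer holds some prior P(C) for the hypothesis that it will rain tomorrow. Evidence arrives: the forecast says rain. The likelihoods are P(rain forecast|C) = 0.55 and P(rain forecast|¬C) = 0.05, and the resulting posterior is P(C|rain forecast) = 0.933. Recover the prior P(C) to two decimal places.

P(C) = 0.56

Bayes' rule in odds form gives O(C|E) = O(C)·[P(E|C)/P(E|¬C)], hence O(C) = O(C|E)/LR.
Posterior odds = 0.933/(1−0.933) = 13.9254. LR = 0.55/0.05 = 11.0000.
Prior odds = 13.9254/11.0000 = 1.2659, so P(C) = 1.2659/(1+1.2659) ≈ 0.56.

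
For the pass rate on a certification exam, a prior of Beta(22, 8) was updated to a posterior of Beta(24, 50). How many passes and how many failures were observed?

A Beta(α, β) prior with s successes and f failures in binomial data gives a Beta(α+s, β+f) posterior.
So s = 24 − 22 = 2 and f = 50 − 8 = 42.

2 passes and 42 failures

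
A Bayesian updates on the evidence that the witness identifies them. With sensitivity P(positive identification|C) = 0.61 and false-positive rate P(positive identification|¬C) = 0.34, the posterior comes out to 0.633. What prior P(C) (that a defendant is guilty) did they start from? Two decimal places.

Bayes' rule in odds form gives O(C|E) = O(C)·[P(E|C)/P(E|¬C)], hence O(C) = O(C|E)/LR.
Posterior odds = 0.633/(1−0.633) = 1.7248. LR = 0.61/0.34 = 1.7941.
Prior odds = 1.7248/1.7941 = 0.9614, so P(C) = 0.9614/(1+0.9614) ≈ 0.49.

P(C) = 0.49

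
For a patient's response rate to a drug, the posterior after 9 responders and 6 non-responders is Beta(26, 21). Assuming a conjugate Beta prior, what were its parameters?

Beta is conjugate to the binomial likelihood: posterior = Beta(α+s, β+f).
So α = 26 − 9 = 17 and β = 21 − 6 = 15.

Beta(17, 15)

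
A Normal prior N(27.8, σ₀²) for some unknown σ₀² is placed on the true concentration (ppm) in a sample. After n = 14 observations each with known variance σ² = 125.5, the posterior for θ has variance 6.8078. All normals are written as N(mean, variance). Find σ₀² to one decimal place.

For the Normal–Normal model with known σ², precisions add: τ_n = τ₀ + n/σ².
So 1/σ₀² = 1/6.8078 − 14/125.5 = 0.146890 − 0.111554 = 0.035336.
Hence σ₀² = 1/0.035336 ≈ 28.3.

σ₀² = 28.3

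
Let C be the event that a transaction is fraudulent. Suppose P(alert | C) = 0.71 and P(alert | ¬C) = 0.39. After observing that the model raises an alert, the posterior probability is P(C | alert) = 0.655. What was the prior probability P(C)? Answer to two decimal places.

P(C) = 0.51

Bayes' rule in odds form gives O(C|E) = O(C)·[P(E|C)/P(E|¬C)], hence O(C) = O(C|E)/LR.
Posterior odds = 0.655/(1−0.655) = 1.8986. LR = 0.71/0.39 = 1.8205.
Prior odds = 1.8986/1.8205 = 1.0429, so P(C) = 1.0429/(1+1.0429) ≈ 0.51.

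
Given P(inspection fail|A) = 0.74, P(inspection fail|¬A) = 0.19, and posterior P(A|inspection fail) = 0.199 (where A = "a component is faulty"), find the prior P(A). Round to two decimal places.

Bayes' rule in odds form gives O(A|E) = O(A)·[P(E|A)/P(E|¬A)], hence O(A) = O(A|E)/LR.
Posterior odds = 0.199/(1−0.199) = 0.2484. LR = 0.74/0.19 = 3.8947.
Prior odds = 0.2484/3.8947 = 0.0638, so P(A) = 0.0638/(1+0.0638) ≈ 0.06.

P(A) = 0.06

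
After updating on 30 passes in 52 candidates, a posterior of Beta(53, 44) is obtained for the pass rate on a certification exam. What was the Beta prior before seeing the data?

Beta(23, 22)

Beta is conjugate to the binomial likelihood: posterior = Beta(a+s, b+f).
So a = 53 − 30 = 23 and b = 44 − 22 = 22.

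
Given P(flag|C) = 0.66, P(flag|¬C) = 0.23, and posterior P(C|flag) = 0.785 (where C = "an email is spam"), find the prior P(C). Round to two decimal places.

Bayes' rule in odds form gives O(C|E) = O(C)·[P(E|C)/P(E|¬C)], hence O(C) = O(C|E)/LR.
Posterior odds = 0.785/(1−0.785) = 3.6512. LR = 0.66/0.23 = 2.8696.
Prior odds = 3.6512/2.8696 = 1.2724, so P(C) = 1.2724/(1+1.2724) ≈ 0.56.

P(C) = 0.56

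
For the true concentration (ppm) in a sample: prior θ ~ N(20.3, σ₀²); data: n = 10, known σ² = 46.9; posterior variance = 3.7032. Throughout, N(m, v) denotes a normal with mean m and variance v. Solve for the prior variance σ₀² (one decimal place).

σ₀² = 17.6

For the Normal–Normal model with known σ², precisions add: τ_n = τ₀ + n/σ².
So 1/σ₀² = 1/3.7032 − 10/46.9 = 0.270037 − 0.213220 = 0.056817.
Hence σ₀² = 1/0.056817 ≈ 17.6.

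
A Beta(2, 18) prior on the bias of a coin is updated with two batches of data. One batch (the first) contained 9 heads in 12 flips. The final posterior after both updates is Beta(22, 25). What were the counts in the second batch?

11 heads and 4 tails

Sequential conjugate updates are equivalent to a single update on the pooled data, so total successes = posterior α − prior α and total failures = posterior β − prior β.
Total across both batches: 22−2=20 heads, 25−18=7 tails.
Subtract the first batch: 20−9=11 heads and 7−3=4 tails.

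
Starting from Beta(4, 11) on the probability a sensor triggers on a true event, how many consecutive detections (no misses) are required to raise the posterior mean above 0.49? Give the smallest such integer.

After k detections and 0 misses the posterior is Beta(4+k, 11), with mean (4+k)/(4+11+k).
Set (4+k)/(15+k) > 0.49 and solve: k > (0.49·15 − 4)/(1 − 0.49) = 6.569.
The smallest integer exceeding 6.569 is 7, and checking k=7: (11)/(22) = 0.5000 > 0.49.

k = 7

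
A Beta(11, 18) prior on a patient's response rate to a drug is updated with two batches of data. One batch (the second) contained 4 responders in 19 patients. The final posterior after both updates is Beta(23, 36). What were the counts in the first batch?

8 responders and 3 non-responders

Sequential conjugate updates are equivalent to a single update on the pooled data, so total successes = posterior α − prior α and total failures = posterior β − prior β.
Total across both batches: 23−11=12 responders, 36−18=18 non-responders.
Subtract the second batch: 12−4=8 responders and 18−15=3 non-responders.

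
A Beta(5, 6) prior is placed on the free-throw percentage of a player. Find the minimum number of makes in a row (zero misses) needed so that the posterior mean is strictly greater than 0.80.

k = 20

After k makes and 0 misses the posterior is Beta(5+k, 6), with mean (5+k)/(5+6+k).
Set (5+k)/(11+k) > 0.80 and solve: k > (0.80·11 − 5)/(1 − 0.80) = 19.000.
The smallest integer exceeding 19.000 is 20, and checking k=20: (25)/(31) = 0.8065 > 0.80.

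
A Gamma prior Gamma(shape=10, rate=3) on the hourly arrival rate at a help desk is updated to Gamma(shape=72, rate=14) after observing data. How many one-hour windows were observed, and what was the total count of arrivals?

n = 11 one-hour windows with total 62 arrivals

Gamma–Poisson conjugacy: posterior shape = α + Σxᵢ, posterior rate = β + n.
Matching: Σxᵢ = 72 − 10 = 62 and n = 14 − 3 = 11.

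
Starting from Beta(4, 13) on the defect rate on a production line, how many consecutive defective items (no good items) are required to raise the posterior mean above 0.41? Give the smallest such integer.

After k defective items and 0 good items the posterior is Beta(4+k, 13), with mean (4+k)/(4+13+k).
Set (4+k)/(17+k) > 0.41 and solve: k > (0.41·17 − 4)/(1 − 0.41) = 5.034.
The smallest integer exceeding 5.034 is 6.

k = 6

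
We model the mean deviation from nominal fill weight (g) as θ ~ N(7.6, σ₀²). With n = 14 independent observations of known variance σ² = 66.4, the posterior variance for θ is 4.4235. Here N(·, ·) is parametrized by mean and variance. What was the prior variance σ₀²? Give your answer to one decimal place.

Posterior precision equals prior precision plus data precision: 1/σ_n² = 1/σ₀² + n/σ².
So 1/σ₀² = 1/4.4235 − 14/66.4 = 0.226065 − 0.210843 = 0.015222.
Hence σ₀² = 1/0.015222 ≈ 65.7.

σ₀² = 65.7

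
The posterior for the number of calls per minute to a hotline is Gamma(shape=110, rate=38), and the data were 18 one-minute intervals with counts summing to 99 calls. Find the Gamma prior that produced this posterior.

Gamma–Poisson conjugacy: posterior shape = α + Σxᵢ, posterior rate = β + n.
So α = 110 − 99 = 11 and β = 38 − 18 = 20.

Gamma(shape=11, rate=20)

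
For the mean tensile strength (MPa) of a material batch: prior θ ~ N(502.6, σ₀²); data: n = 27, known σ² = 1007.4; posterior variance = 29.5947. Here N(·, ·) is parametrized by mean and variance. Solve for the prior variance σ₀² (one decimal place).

σ₀² = 143.1

Posterior precision equals prior precision plus data precision: 1/σ_n² = 1/σ₀² + n/σ².
So 1/σ₀² = 1/29.5947 − 27/1007.4 = 0.033790 − 0.026802 = 0.006988.
Hence σ₀² = 1/0.006988 ≈ 143.1.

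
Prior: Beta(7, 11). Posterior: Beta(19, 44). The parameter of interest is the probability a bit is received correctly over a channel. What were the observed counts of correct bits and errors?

Beta is conjugate to the binomial likelihood: posterior = Beta(α+s, β+f).
Match parameters: s=19−7=12, f=44−11=33.

12 correct bits and 33 errors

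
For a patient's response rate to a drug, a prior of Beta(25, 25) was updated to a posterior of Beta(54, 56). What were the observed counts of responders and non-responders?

Under Beta–binomial conjugacy the posterior parameters are (α+s, β+f).
So s = 54 − 25 = 29 and f = 56 − 25 = 31.

29 responders and 31 non-responders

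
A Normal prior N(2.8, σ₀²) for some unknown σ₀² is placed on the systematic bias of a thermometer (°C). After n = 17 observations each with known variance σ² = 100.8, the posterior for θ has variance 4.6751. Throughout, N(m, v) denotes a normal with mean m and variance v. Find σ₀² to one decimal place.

Posterior precision equals prior precision plus data precision: 1/σ_n² = 1/σ₀² + n/σ².
So 1/σ₀² = 1/4.6751 − 17/100.8 = 0.213899 − 0.168651 = 0.045248.
Hence σ₀² = 1/0.045248 ≈ 22.1.

σ₀² = 22.1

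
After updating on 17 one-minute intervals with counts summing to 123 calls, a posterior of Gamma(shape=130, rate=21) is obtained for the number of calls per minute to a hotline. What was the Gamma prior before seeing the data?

Gamma–Poisson conjugacy: posterior shape = α + Σxᵢ, posterior rate = β + n.
So α = 130 − 123 = 7 and β = 21 − 17 = 4.

Gamma(shape=7, rate=4)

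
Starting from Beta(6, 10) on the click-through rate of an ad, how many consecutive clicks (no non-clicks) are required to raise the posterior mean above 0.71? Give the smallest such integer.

After k clicks and 0 non-clicks the posterior is Beta(6+k, 10), with mean (6+k)/(6+10+k).
Set (6+k)/(16+k) > 0.71 and solve: k > (0.71·16 − 6)/(1 − 0.71) = 18.483.
The smallest integer exceeding 18.483 is 19.

k = 19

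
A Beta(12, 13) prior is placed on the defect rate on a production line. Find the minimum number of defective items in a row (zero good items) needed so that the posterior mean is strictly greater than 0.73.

k = 24

After k defective items and 0 good items the posterior is Beta(12+k, 13), with mean (12+k)/(12+13+k).
Set (12+k)/(25+k) > 0.73 and solve: k > (0.73·25 − 12)/(1 − 0.73) = 23.148.
The smallest integer exceeding 23.148 is 24, and checking k=24: (36)/(49) = 0.7347 > 0.73.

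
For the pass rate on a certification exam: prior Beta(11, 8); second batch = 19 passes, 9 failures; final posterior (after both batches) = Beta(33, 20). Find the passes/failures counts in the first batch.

Sequential conjugate updates are equivalent to a single update on the pooled data, so total successes = posterior α − prior α and total failures = posterior β − prior β.
Total across both batches: 33−11=22 passes, 20−8=12 failures.
Subtract the second batch: 22−19=3 passes and 12−9=3 failures.

3 passes and 3 failures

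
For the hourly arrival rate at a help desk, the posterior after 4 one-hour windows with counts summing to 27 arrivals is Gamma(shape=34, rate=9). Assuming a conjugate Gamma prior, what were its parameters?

Gamma(shape=7, rate=5)

Gamma–Poisson conjugacy: posterior shape = α + Σxᵢ, posterior rate = β + n.
So α = 34 − 27 = 7 and β = 9 − 4 = 5.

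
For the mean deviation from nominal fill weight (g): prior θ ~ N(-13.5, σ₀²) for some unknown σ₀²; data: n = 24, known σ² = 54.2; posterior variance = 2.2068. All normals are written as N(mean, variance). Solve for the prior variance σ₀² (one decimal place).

For the Normal–Normal model with known σ², precisions add: τ_n = τ₀ + n/σ².
So 1/σ₀² = 1/2.2068 − 24/54.2 = 0.453145 − 0.442804 = 0.010341.
Hence σ₀² = 1/0.010341 ≈ 96.7.

σ₀² = 96.7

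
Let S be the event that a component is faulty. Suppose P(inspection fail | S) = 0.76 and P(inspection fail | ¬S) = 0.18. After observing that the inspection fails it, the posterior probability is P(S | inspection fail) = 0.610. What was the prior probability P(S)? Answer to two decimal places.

Bayes' rule in odds form gives O(S|E) = O(S)·[P(E|S)/P(E|¬S)], hence O(S) = O(S|E)/LR.
Posterior odds = 0.610/(1−0.610) = 1.5641. LR = 0.76/0.18 = 4.2222.
Prior odds = 1.5641/4.2222 = 0.3704, so P(S) = 0.3704/(1+0.3704) ≈ 0.27.

P(S) = 0.27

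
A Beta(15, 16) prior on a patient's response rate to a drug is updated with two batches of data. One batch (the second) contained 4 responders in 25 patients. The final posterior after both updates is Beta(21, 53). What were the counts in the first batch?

2 responders and 16 non-responders

Sequential conjugate updates are equivalent to a single update on the pooled data, so total successes = posterior α − prior α and total failures = posterior β − prior β.
Total across both batches: 21−15=6 responders, 53−16=37 non-responders.
Subtract the second batch: 6−4=2 responders and 37−21=16 non-responders.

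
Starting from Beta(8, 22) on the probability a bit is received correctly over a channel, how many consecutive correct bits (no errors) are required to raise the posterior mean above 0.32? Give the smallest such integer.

After k correct bits and 0 errors the posterior is Beta(8+k, 22), with mean (8+k)/(8+22+k).
Set (8+k)/(30+k) > 0.32 and solve: k > (0.32·30 − 8)/(1 − 0.32) = 2.353.
The smallest integer exceeding 2.353 is 3, and checking k=3: (11)/(33) = 0.3333 > 0.32.

k = 3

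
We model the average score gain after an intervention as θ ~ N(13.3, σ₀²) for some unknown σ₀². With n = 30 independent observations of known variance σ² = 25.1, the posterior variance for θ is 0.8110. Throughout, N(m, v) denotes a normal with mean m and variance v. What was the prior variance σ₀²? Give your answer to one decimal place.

For the Normal–Normal model with known σ², precisions add: τ_n = τ₀ + n/σ².
So 1/σ₀² = 1/0.8110 − 30/25.1 = 1.233046 − 1.195219 = 0.037827.
Hence σ₀² = 1/0.037827 ≈ 26.4.

σ₀² = 26.4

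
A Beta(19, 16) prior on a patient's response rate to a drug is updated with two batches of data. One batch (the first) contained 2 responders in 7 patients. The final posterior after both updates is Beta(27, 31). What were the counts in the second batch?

6 responders and 10 non-responders

Sequential conjugate updates are equivalent to a single update on the pooled data, so total successes = posterior α − prior α and total failures = posterior β − prior β.
Total across both batches: 27−19=8 responders, 31−16=15 non-responders.
Subtract the first batch: 8−2=6 responders and 15−5=10 non-responders.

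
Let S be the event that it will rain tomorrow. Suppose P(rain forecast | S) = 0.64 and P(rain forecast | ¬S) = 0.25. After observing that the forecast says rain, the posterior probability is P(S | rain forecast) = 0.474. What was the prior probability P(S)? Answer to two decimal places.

Bayes' rule in odds form gives O(S|E) = O(S)·[P(E|S)/P(E|¬S)], hence O(S) = O(S|E)/LR.
Posterior odds = 0.474/(1−0.474) = 0.9011. LR = 0.64/0.25 = 2.5600.
Prior odds = 0.9011/2.5600 = 0.3520, so P(S) = 0.3520/(1+0.3520) ≈ 0.26.

P(S) = 0.26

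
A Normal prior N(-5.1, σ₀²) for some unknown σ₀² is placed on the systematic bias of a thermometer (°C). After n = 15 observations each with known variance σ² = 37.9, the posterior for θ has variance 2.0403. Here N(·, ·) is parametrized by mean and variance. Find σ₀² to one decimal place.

Posterior precision equals prior precision plus data precision: 1/σ_n² = 1/σ₀² + n/σ².
So 1/σ₀² = 1/2.0403 − 15/37.9 = 0.490124 − 0.395778 = 0.094346.
Hence σ₀² = 1/0.094346 ≈ 10.6.

σ₀² = 10.6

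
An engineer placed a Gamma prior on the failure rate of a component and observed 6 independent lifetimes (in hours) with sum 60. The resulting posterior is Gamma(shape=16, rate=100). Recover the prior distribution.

Gamma–exponential conjugacy: posterior shape = α + n, posterior rate = β + Σtᵢ.
So α = 16 − 6 = 10 and β = 100 − 60 = 40.

Gamma(shape=10, rate=40)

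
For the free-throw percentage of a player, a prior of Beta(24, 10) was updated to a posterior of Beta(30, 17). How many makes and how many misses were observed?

6 makes and 7 misses

Under Beta–binomial conjugacy the posterior parameters are (a+s, b+f).
Match parameters: s=30−24=6, f=17−10=7.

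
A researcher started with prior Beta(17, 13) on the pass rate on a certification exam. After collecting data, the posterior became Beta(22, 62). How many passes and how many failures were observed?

Under Beta–binomial conjugacy the posterior parameters are (a+s, b+f).
Match parameters: s=22−17=5, f=62−13=49.

5 passes and 49 failures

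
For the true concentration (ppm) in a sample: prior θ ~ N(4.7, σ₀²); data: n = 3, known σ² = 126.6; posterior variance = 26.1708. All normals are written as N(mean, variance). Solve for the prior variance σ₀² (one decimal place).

Posterior precision equals prior precision plus data precision: 1/σ_n² = 1/σ₀² + n/σ².
So 1/σ₀² = 1/26.1708 − 3/126.6 = 0.038211 − 0.023697 = 0.014514.
Hence σ₀² = 1/0.014514 ≈ 68.9.

σ₀² = 68.9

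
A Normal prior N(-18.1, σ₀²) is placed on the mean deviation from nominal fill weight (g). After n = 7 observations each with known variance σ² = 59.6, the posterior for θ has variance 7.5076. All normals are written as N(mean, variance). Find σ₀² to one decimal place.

Posterior precision equals prior precision plus data precision: 1/σ_n² = 1/σ₀² + n/σ².
So 1/σ₀² = 1/7.5076 − 7/59.6 = 0.133198 − 0.117450 = 0.015748.
Hence σ₀² = 1/0.015748 ≈ 63.5.

σ₀² = 63.5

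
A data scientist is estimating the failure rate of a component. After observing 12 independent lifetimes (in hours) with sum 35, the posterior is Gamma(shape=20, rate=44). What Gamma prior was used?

Gamma(shape=8, rate=9)

For an exponential likelihood with a Gamma(α, β) prior on the rate, n observations with total T give posterior Gamma(α+n, β+T).
So α = 20 − 12 = 8 and β = 44 − 35 = 9.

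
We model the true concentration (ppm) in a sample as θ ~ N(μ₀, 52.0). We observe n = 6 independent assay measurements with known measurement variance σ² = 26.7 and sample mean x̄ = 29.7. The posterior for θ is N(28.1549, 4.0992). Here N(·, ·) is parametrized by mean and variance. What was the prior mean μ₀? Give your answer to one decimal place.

μ₀ = 10.1

With known observation variance, the Normal–Normal posterior has precision τ_n = τ₀ + n/σ² and mean μ_n = (τ₀μ₀ + (n/σ²)x̄)/τ_n.
Here τ₀ = 1/52.0 = 0.019231 and τ_data = 6/26.7 = 0.224719, so τ_n = 0.243950.
Rearranging for μ₀: μ₀ = (μ_n·τ_n − τ_data·x̄)/τ₀ = (28.1549·0.243950 − 0.224719·29.7) / 0.019231 = 0.194234/0.019231 ≈ 10.1.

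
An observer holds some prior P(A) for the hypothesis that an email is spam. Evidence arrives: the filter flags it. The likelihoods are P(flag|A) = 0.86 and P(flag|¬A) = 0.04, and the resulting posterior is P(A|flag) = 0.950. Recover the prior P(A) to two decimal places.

P(A) = 0.47

In odds form, posterior odds = prior odds × likelihood ratio, so prior odds = posterior odds ÷ LR.
Posterior odds = 0.950/(1−0.950) = 19.0000. LR = 0.86/0.04 = 21.5000.
Prior odds = 19.0000/21.5000 = 0.8837, so P(A) = 0.8837/(1+0.8837) ≈ 0.47.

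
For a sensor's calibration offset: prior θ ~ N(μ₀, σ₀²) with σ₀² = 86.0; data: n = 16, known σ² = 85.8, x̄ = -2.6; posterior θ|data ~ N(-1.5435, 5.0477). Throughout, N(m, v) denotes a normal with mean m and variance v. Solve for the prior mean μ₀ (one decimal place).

The posterior mean is a precision-weighted average: μ_n = (τ₀μ₀ + τ_data·x̄)/(τ₀+τ_data), with τ₀=1/σ₀² and τ_data=n/σ².
Here τ₀ = 1/86.0 = 0.011628 and τ_data = 16/85.8 = 0.186480, so τ_n = 0.198108.
Rearranging for μ₀: μ₀ = (μ_n·τ_n − τ_data·x̄)/τ₀ = (-1.5435·0.198108 − 0.186480·-2.6) / 0.011628 = 0.179068/0.011628 ≈ 15.4.

μ₀ = 15.4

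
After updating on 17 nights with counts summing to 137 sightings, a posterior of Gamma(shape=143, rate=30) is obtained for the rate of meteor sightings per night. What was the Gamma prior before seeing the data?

Gamma(shape=6, rate=13)

Gamma–Poisson conjugacy: posterior shape = α + Σxᵢ, posterior rate = β + n.
So α = 143 − 137 = 6 and β = 30 − 17 = 13.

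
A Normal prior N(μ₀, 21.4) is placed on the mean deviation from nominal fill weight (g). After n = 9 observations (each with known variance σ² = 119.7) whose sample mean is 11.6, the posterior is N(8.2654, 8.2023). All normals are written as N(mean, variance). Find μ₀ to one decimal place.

The posterior mean is a precision-weighted average: μ_n = (τ₀μ₀ + τ_data·x̄)/(τ₀+τ_data), with τ₀=1/σ₀² and τ_data=n/σ².
Here τ₀ = 1/21.4 = 0.046729 and τ_data = 9/119.7 = 0.075188, so τ_n = 0.121917.
Rearranging for μ₀: μ₀ = (μ_n·τ_n − τ_data·x̄)/τ₀ = (8.2654·0.121917 − 0.075188·11.6) / 0.046729 = 0.135512/0.046729 ≈ 2.9.

μ₀ = 2.9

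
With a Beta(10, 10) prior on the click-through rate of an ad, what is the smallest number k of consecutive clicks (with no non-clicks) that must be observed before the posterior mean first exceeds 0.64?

k = 8

After k clicks and 0 non-clicks the posterior is Beta(10+k, 10), with mean (10+k)/(10+10+k).
Set (10+k)/(20+k) > 0.64 and solve: k > (0.64·20 − 10)/(1 − 0.64) = 7.778.
The smallest integer exceeding 7.778 is 8, and checking k=8: (18)/(28) = 0.6429 > 0.64.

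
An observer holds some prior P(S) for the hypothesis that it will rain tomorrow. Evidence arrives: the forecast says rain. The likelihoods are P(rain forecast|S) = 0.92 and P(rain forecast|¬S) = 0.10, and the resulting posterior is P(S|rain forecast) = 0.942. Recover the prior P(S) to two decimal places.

Bayes' rule in odds form gives O(S|E) = O(S)·[P(E|S)/P(E|¬S)], hence O(S) = O(S|E)/LR.
Posterior odds = 0.942/(1−0.942) = 16.2414. LR = 0.92/0.10 = 9.2000.
Prior odds = 16.2414/9.2000 = 1.7654, so P(S) = 1.7654/(1+1.7654) ≈ 0.64.

P(S) = 0.64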